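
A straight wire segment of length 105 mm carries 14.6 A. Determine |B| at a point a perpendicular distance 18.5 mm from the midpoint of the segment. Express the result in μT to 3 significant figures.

B ≈ 149 μT

For a finite straight segment, B = (μ₀I/4πd)(sinθ₁ + sinθ₂), where θ₁, θ₂ are the angles from the perpendicular to each end.
The perpendicular from the point meets the wire at its midpoint, so each end is L/2 = 0.0525 m away along the wire.
sinθ₁ = 0.0525/√(0.0525²+0.0185²) = 0.9432; sinθ₂ = 0.0525/√(0.0525²+0.0185²) = 0.9432.
B = (4π×10⁻⁷ × 14.6) / (4π × 0.0185) × (0.9432 + 0.9432) = 1.49×10⁻⁴ T.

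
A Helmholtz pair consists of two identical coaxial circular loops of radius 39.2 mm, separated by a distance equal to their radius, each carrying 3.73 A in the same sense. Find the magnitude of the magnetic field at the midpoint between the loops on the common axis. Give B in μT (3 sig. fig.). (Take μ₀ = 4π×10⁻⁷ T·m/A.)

Each loop contributes B = μ₀IR²/[2(R²+z²)^(3/2)] on the axis, with z measured from that loop.
Loop 1 (z = 0.0196 m): B₁ = 4.28×10⁻⁵ T. Loop 2 (z = 0.0196 m): B₂ = 4.28×10⁻⁵ T.
The fields add: B = B₁ + B₂ = 8.56×10⁻⁵ T.

B ≈ 85.6 μT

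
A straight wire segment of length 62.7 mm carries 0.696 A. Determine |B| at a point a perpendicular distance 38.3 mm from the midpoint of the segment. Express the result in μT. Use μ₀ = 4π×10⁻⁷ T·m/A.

For a finite straight segment, B = (μ₀I/4πd)(sinθ₁ + sinθ₂), where θ₁, θ₂ are the angles from the perpendicular to each end.
The perpendicular from the point meets the wire at its midpoint, so each end is L/2 = 0.03135 m away along the wire.
sinθ₁ = 0.03135/√(0.03135²+0.0383²) = 0.6334; sinθ₂ = 0.03135/√(0.03135²+0.0383²) = 0.6334.
B = (4π×10⁻⁷ × 0.696) / (4π × 0.0383) × (0.6334 + 0.6334) = 2.30×10⁻⁶ T.

B ≈ 2.30 μT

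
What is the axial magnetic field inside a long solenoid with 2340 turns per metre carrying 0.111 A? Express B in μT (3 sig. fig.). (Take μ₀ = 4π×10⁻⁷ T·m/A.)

Inside a long solenoid, B = μ₀nI with n = 2340 turns/m.
B = 4π×10⁻⁷ × 2340 × 0.111 = 3.26×10⁻⁴ T.

B ≈ 326 μT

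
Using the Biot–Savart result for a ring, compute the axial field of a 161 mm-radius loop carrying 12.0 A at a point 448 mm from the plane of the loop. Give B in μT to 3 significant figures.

On the axis of a circular loop, B = μ₀IR² / [2(R²+z²)^(3/2)].
R² + z² = (0.161)² + (0.448)² = 0.2266 m², and (R²+z²)^(3/2) = 0.108 m³.
B = (4π×10⁻⁷ × 12.0 × 0.02592) / (2 × 0.108) = 1.81×10⁻⁶ T.

B ≈ 1.81 μT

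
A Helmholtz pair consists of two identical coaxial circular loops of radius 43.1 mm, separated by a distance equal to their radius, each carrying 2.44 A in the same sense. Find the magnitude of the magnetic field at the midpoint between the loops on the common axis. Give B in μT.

B ≈ 50.9 μT

Each loop contributes B = μ₀IR²/[2(R²+z²)^(3/2)] on the axis, with z measured from that loop.
Loop 1 (z = 0.02155 m): B₁ = 2.55×10⁻⁵ T. Loop 2 (z = 0.02155 m): B₂ = 2.55×10⁻⁵ T.
The fields add: B = B₁ + B₂ = 5.09×10⁻⁵ T.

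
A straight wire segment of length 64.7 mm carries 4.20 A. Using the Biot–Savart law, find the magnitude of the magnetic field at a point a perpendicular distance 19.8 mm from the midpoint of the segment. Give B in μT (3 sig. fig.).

B ≈ 36.2 μT

For a finite straight segment, B = (μ₀I/4πd)(sinθ₁ + sinθ₂), where θ₁, θ₂ are the angles from the perpendicular to each end.
The perpendicular from the point meets the wire at its midpoint, so each end is L/2 = 0.03235 m away along the wire.
sinθ₁ = 0.03235/√(0.03235²+0.0198²) = 0.8529; sinθ₂ = 0.03235/√(0.03235²+0.0198²) = 0.8529.
B = (4π×10⁻⁷ × 4.20) / (4π × 0.0198) × (0.8529 + 0.8529) = 3.62×10⁻⁵ T.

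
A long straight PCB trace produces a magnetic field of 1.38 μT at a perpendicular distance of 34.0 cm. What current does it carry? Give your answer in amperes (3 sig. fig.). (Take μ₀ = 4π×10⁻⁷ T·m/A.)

For a long straight wire B = μ₀I/(2πd), so I = 2πdB/μ₀.
I = 2π × 0.34 × 1.38×10⁻⁶ / (4π×10⁻⁷) = 2.35 A.

I ≈ 2.35 A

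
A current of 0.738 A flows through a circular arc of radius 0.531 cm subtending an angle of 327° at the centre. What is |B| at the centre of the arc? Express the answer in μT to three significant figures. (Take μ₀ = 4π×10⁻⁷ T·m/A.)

The Biot–Savart field of a circular arc at its centre is B = μ₀Iφ/(4πR), with φ = 5.707 rad.
B = (4π×10⁻⁷ × 0.738 × 5.707) / (4π × 0.00531) = 7.93×10⁻⁵ T.

B ≈ 79.3 μT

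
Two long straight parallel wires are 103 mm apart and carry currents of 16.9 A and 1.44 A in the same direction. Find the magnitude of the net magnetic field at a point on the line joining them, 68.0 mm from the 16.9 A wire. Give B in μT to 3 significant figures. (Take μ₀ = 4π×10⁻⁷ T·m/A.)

Each long wire gives B = μ₀I/(2πd). Distances are d₁ = 0.068 m and d₂ = 0.035 m.
B₁ = 4.97×10⁻⁵ T, B₂ = 8.23×10⁻⁶ T.
Between parallel currents the two contributions point in opposite directions, so they subtract. B = |B₁ − B₂| = |4.97×10⁻⁵ − 8.23×10⁻⁶| = 4.15×10⁻⁵ T.

B ≈ 41.5 μT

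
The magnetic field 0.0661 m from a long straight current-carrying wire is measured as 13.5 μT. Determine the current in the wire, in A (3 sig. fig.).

I ≈ 4.46 A

For a long straight wire B = μ₀I/(2πd), so I = 2πdB/μ₀.
I = 2π × 0.0661 × 1.35×10⁻⁵ / (4π×10⁻⁷) = 4.46 A.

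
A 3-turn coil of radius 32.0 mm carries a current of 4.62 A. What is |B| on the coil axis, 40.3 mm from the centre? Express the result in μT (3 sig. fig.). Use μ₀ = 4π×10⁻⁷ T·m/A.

B ≈ 65.4 μT

For an N-turn flat coil, B = Nμ₀IR²/[2(R²+z²)^(3/2)] with R = 0.032 m, z = 0.0403 m.
B = 3 × 2.18×10⁻⁵ T = 6.54×10⁻⁵ T.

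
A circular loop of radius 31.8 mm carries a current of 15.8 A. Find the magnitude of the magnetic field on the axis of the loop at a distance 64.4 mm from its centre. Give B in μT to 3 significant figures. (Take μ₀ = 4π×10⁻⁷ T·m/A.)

On the axis of a circular loop, B = μ₀IR² / [2(R²+z²)^(3/2)].
R² + z² = (0.0318)² + (0.0644)² = 0.005159 m², and (R²+z²)^(3/2) = 3.71×10⁻⁴ m³.
B = (4π×10⁻⁷ × 15.8 × 0.001011) / (2 × 3.71×10⁻⁴) = 2.71×10⁻⁵ T.

B ≈ 27.1 μT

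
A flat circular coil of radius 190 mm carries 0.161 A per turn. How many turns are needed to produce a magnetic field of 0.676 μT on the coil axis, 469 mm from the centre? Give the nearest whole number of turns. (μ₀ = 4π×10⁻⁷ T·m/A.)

N = 24

For an N-turn coil, B = Nμ₀IR²/[2(R²+z²)^(3/2)]. A single turn gives B₁ = 2.82×10⁻⁸ T with R = 0.19 m, z = 0.469 m.
N = B/B₁ = 6.76×10⁻⁷ / 2.82×10⁻⁸ = 23.99.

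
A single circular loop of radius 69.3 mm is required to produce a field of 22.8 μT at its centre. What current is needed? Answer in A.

I ≈ 2.51 A

At the centre of a circular loop B = μ₀I/(2R), so I = 2RB/μ₀.
With R = 0.0693 m, I = 2 × 0.0693 × 2.28×10⁻⁵ / (4π×10⁻⁷) = 2.51 A.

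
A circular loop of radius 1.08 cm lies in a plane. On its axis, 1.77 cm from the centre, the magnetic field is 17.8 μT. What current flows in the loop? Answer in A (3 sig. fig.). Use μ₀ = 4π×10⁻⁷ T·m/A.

On the axis of a loop, B = μ₀IR²/[2(R²+z²)^(3/2)], so I = 2B(R²+z²)^(3/2)/(μ₀R²).
R² + z² = 0.0001166 + 0.0003133 = 0.0004299 m²; raised to 3/2 gives 8.91×10⁻⁶ m³.
I = 2 × 1.78×10⁻⁵ × 8.91×10⁻⁶ / (1.26×10⁻⁶ × 0.0001166) = 2.17 A.

I ≈ 2.17 A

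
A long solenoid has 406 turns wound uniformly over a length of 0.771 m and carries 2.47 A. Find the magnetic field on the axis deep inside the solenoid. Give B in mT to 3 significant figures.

B ≈ 1.63 mT

Inside a long solenoid, B = μ₀nI with n = 526.6 turns/m.
B = 4π×10⁻⁷ × 526.6 × 2.47 = 1.63×10⁻³ T.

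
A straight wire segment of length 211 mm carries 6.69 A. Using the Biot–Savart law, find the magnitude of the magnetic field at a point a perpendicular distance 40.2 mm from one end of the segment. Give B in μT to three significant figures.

For a finite straight segment, B = (μ₀I/4πd)(sinθ₁ + sinθ₂), where θ₁, θ₂ are the angles from the perpendicular to each end.
The perpendicular foot is at one end, so the two end-offsets along the wire are 0 and L = 0.211 m.
sinθ₁ = 0/√(0²+0.0402²) = 0.0000; sinθ₂ = 0.211/√(0.211²+0.0402²) = 0.9823.
B = (4π×10⁻⁷ × 6.69) / (4π × 0.0402) × (0.0000 + 0.9823) = 1.63×10⁻⁵ T.

B ≈ 16.3 μT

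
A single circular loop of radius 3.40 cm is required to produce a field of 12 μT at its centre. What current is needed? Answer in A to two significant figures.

I ≈ 0.65 A

At the centre of a circular loop B = μ₀I/(2R), so I = 2RB/μ₀.
With R = 0.034 m, I = 2 × 0.034 × 1.20×10⁻⁵ / (4π×10⁻⁷) = 0.649 A.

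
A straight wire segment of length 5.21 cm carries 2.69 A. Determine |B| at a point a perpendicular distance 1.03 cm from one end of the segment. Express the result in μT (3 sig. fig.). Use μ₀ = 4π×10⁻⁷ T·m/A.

For a finite straight segment, B = (μ₀I/4πd)(sinθ₁ + sinθ₂), where θ₁, θ₂ are the angles from the perpendicular to each end.
The perpendicular foot is at one end, so the two end-offsets along the wire are 0 and L = 0.0521 m.
sinθ₁ = 0/√(0²+0.0103²) = 0.0000; sinθ₂ = 0.0521/√(0.0521²+0.0103²) = 0.9810.
B = (4π×10⁻⁷ × 2.69) / (4π × 0.0103) × (0.0000 + 0.9810) = 2.56×10⁻⁵ T.

B ≈ 25.6 μT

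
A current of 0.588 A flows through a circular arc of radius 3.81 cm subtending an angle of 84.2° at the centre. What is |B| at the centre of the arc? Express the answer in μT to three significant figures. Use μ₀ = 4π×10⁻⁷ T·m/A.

The Biot–Savart field of a circular arc at its centre is B = μ₀Iφ/(4πR), with φ = 1.47 rad.
B = (4π×10⁻⁷ × 0.588 × 1.47) / (4π × 0.0381) = 2.27×10⁻⁶ T.

B ≈ 2.27 μT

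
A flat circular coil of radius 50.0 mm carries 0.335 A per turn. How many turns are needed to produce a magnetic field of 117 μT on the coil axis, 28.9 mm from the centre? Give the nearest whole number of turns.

For an N-turn coil, B = Nμ₀IR²/[2(R²+z²)^(3/2)]. A single turn gives B₁ = 2.73×10⁻⁶ T with R = 0.05 m, z = 0.0289 m.
N = B/B₁ = 1.17×10⁻⁴ / 2.73×10⁻⁶ = 42.83.

N = 43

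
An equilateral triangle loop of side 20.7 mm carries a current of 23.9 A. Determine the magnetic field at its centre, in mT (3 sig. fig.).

B ≈ 2.08 mT

Each side is a finite straight segment at perpendicular distance d = a/(2 tan(π/3)) = 0.005976 m from the centre, with end-angles ±π/3.
One side contributes B₁ = (μ₀I/4πd)·2 sin(π/3) = 6.93×10⁻⁴ T.
All 3 sides add in the same direction: B = 3 × 6.93×10⁻⁴ = 2.08×10⁻³ T.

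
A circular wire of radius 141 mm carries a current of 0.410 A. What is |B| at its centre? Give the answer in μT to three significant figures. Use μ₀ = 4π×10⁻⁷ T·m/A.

B ≈ 1.83 μT

At the centre of a circular loop the Biot–Savart law gives B = μ₀I/(2R).
B = (4π×10⁻⁷ × 0.410) / (2 × 0.141) = 1.83×10⁻⁶ T.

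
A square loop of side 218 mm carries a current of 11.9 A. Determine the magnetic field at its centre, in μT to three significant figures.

Each side is a finite straight segment at perpendicular distance d = a/(2 tan(π/4)) = 0.109 m from the centre, with end-angles ±π/4.
One side contributes B₁ = (μ₀I/4πd)·2 sin(π/4) = 1.54×10⁻⁵ T.
All 4 sides add in the same direction: B = 4 × 1.54×10⁻⁵ = 6.18×10⁻⁵ T.

B ≈ 61.8 μT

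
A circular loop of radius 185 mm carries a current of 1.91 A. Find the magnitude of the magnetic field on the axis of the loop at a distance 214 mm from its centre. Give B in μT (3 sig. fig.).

B ≈ 1.81 μT

On the axis of a circular loop, B = μ₀IR² / [2(R²+z²)^(3/2)].
R² + z² = (0.185)² + (0.214)² = 0.08002 m², and (R²+z²)^(3/2) = 2.26×10⁻² m³.
B = (4π×10⁻⁷ × 1.91 × 0.03422) / (2 × 2.26×10⁻²) = 1.81×10⁻⁶ T.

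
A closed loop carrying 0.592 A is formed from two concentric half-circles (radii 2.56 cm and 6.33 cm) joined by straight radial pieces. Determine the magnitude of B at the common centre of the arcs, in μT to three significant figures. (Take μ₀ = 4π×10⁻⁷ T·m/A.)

The radial connectors point toward the centre, so dl × r̂ = 0 and they contribute nothing.
Each semicircle gives μ₀I/(4R): inner arc 7.26×10⁻⁶ T, outer arc 2.94×10⁻⁶ T.
The two arcs carry current in opposite angular senses, so their fields oppose: B = |7.26×10⁻⁶ − 2.94×10⁻⁶| = 4.33×10⁻⁶ T.

B ≈ 4.33 μT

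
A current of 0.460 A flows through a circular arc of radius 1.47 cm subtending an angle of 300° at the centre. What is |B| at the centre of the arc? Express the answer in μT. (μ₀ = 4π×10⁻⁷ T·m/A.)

B ≈ 16.4 μT

The Biot–Savart field of a circular arc at its centre is B = μ₀Iφ/(4πR), with φ = 5.236 rad.
B = (4π×10⁻⁷ × 0.460 × 5.236) / (4π × 0.0147) = 1.64×10⁻⁵ T.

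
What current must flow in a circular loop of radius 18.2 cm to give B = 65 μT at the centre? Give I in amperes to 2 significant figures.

I ≈ 19 A

At the centre of a circular loop B = μ₀I/(2R), so I = 2RB/μ₀.
With R = 0.182 m, I = 2 × 0.182 × 6.50×10⁻⁵ / (4π×10⁻⁷) = 18.8 A.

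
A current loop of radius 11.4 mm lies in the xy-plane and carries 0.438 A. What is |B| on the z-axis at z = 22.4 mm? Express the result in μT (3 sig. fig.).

On the axis of a circular loop, B = μ₀IR² / [2(R²+z²)^(3/2)].
R² + z² = (0.0114)² + (0.0224)² = 0.0006317 m², and (R²+z²)^(3/2) = 1.59×10⁻⁵ m³.
B = (4π×10⁻⁷ × 0.438 × 0.00013) / (2 × 1.59×10⁻⁵) = 2.25×10⁻⁶ T.

B ≈ 2.25 μT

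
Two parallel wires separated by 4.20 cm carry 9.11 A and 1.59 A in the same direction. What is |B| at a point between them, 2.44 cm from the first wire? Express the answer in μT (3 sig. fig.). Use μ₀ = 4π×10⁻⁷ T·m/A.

B ≈ 56.6 μT

Each long wire gives B = μ₀I/(2πd). Distances are d₁ = 0.0244 m and d₂ = 0.0176 m.
B₁ = 7.47×10⁻⁵ T, B₂ = 1.81×10⁻⁵ T.
Between parallel currents the two contributions point in opposite directions, so they subtract. B = |B₁ − B₂| = |7.47×10⁻⁵ − 1.81×10⁻⁵| = 5.66×10⁻⁵ T.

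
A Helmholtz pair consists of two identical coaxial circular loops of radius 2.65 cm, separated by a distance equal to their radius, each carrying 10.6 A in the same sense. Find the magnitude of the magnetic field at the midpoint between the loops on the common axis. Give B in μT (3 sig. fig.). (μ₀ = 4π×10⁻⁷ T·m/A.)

Each loop contributes B = μ₀IR²/[2(R²+z²)^(3/2)] on the axis, with z measured from that loop.
Loop 1 (z = 0.01325 m): B₁ = 1.80×10⁻⁴ T. Loop 2 (z = 0.01325 m): B₂ = 1.80×10⁻⁴ T.
The fields add: B = B₁ + B₂ = 3.60×10⁻⁴ T.

B ≈ 360 μT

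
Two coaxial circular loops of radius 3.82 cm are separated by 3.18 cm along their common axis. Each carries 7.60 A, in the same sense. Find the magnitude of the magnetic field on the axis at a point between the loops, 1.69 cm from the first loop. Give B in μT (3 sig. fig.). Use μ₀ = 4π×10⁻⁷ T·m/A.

Each loop contributes B = μ₀IR²/[2(R²+z²)^(3/2)] on the axis, with z measured from that loop.
Loop 1 (z = 0.0169 m): B₁ = 9.56×10⁻⁵ T. Loop 2 (z = 0.0149 m): B₂ = 1.01×10⁻⁴ T.
The fields add: B = B₁ + B₂ = 1.97×10⁻⁴ T.

B ≈ 197 μT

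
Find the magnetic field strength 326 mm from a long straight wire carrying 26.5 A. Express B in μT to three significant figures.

B ≈ 16.3 μT

For an infinitely long straight wire, B = μ₀I/(2πd).
B = (4π×10⁻⁷ × 26.5) / (2π × 0.326) = 1.63×10⁻⁵ T.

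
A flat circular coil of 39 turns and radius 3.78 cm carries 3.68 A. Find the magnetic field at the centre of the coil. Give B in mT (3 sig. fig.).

B ≈ 2.39 mT

For an N-turn flat coil, B = Nμ₀I/(2R) with R = 0.0378 m.
B = 39 × 6.12×10⁻⁵ T = 2.39×10⁻³ T.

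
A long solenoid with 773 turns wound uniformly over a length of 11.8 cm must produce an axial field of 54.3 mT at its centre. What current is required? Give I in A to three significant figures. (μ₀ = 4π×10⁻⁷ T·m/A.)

Inside a long solenoid B = μ₀nI with n = 6551 m⁻¹, so I = B/(μ₀n).
I = 5.43×10⁻² / (4π×10⁻⁷ × 6551) = 6.60 A.

I ≈ 6.60 A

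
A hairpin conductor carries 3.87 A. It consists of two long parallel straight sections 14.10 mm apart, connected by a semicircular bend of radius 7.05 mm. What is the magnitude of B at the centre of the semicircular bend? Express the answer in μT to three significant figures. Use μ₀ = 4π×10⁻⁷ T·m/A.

The semicircular arc contributes B_arc = μ₀I·π/(4πR) = μ₀I/(4R) = 1.72×10⁻⁴ T.
Each semi-infinite lead is at perpendicular distance R = 0.00705 m from the centre, with the perpendicular foot at its near end, so it contributes μ₀I/(4πR); both point the same way, together 1.10×10⁻⁴ T.
Arc and leads all point the same direction: B = 1.72×10⁻⁴ + 1.10×10⁻⁴ = 2.82×10⁻⁴ T.

B ≈ 282 μT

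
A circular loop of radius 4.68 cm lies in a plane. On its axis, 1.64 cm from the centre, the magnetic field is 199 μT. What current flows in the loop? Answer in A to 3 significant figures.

I ≈ 17.6 A

On the axis of a loop, B = μ₀IR²/[2(R²+z²)^(3/2)], so I = 2B(R²+z²)^(3/2)/(μ₀R²).
R² + z² = 0.00219 + 0.000269 = 0.002459 m²; raised to 3/2 gives 1.22×10⁻⁴ m³.
I = 2 × 1.99×10⁻⁴ × 1.22×10⁻⁴ / (1.26×10⁻⁶ × 0.00219) = 17.6 A.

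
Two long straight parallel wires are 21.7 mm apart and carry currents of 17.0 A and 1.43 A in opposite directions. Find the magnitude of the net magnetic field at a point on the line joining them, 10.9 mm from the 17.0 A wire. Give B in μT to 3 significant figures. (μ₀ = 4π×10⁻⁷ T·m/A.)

Each long wire gives B = μ₀I/(2πd). Distances are d₁ = 0.0109 m and d₂ = 0.0108 m.
B₁ = 3.12×10⁻⁴ T, B₂ = 2.65×10⁻⁵ T.
Between antiparallel currents both contributions point the same way, so they add. B = B₁ + B₂ = 3.12×10⁻⁴ + 2.65×10⁻⁵ = 3.38×10⁻⁴ T.

B ≈ 338 μT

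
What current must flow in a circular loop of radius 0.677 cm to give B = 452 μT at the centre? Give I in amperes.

I ≈ 4.87 A

At the centre of a circular loop B = μ₀I/(2R), so I = 2RB/μ₀.
With R = 0.00677 m, I = 2 × 0.00677 × 4.52×10⁻⁴ / (4π×10⁻⁷) = 4.87 A.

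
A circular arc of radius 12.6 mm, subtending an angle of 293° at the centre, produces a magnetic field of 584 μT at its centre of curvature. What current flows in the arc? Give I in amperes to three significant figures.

For a circular arc, B = μ₀Iφ/(4πR) with φ in radians; here φ = 5.114 rad.
So I = 4πRB/(μ₀φ) = 4π × 0.0126 × 5.84×10⁻⁴ / (4π×10⁻⁷ × 5.114) = 14.4 A.

I ≈ 14.4 A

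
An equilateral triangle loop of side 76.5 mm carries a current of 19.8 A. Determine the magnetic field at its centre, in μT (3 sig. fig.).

B ≈ 466 μT

Each side is a finite straight segment at perpendicular distance d = a/(2 tan(π/3)) = 0.02208 m from the centre, with end-angles ±π/3.
One side contributes B₁ = (μ₀I/4πd)·2 sin(π/3) = 1.55×10⁻⁴ T.
All 3 sides add in the same direction: B = 3 × 1.55×10⁻⁴ = 4.66×10⁻⁴ T.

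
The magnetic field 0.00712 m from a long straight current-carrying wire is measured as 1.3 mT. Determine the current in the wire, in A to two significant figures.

For a long straight wire B = μ₀I/(2πd), so I = 2πdB/μ₀.
I = 2π × 0.00712 × 1.30×10⁻³ / (4π×10⁻⁷) = 46.3 A.

I ≈ 46 A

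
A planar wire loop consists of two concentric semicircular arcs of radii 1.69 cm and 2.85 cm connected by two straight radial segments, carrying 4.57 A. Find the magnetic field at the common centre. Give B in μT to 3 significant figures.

B ≈ 34.6 μT

The radial connectors point toward the centre, so dl × r̂ = 0 and they contribute nothing.
Each semicircle gives μ₀I/(4R): inner arc 8.50×10⁻⁵ T, outer arc 5.04×10⁻⁵ T.
The two arcs carry current in opposite angular senses, so their fields oppose: B = |8.50×10⁻⁵ − 5.04×10⁻⁵| = 3.46×10⁻⁵ T.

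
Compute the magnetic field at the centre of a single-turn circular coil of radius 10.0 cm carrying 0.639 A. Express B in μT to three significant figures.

B ≈ 4.01 μT

At the centre of a circular loop the Biot–Savart law gives B = μ₀I/(2R).
B = (4π×10⁻⁷ × 0.639) / (2 × 0.1) = 4.01×10⁻⁶ T.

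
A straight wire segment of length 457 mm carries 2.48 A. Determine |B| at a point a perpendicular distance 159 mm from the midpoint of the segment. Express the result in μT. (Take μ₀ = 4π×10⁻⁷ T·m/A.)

B ≈ 2.56 μT

For a finite straight segment, B = (μ₀I/4πd)(sinθ₁ + sinθ₂), where θ₁, θ₂ are the angles from the perpendicular to each end.
The perpendicular from the point meets the wire at its midpoint, so each end is L/2 = 0.2285 m away along the wire.
sinθ₁ = 0.2285/√(0.2285²+0.159²) = 0.8208; sinθ₂ = 0.2285/√(0.2285²+0.159²) = 0.8208.
B = (4π×10⁻⁷ × 2.48) / (4π × 0.159) × (0.8208 + 0.8208) = 2.56×10⁻⁶ T.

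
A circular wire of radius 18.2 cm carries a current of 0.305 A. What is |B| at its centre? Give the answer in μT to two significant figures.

At the centre of a circular loop the Biot–Savart law gives B = μ₀I/(2R).
B = (4π×10⁻⁷ × 0.305) / (2 × 0.182) = 1.05×10⁻⁶ T.

B ≈ 1.1 μT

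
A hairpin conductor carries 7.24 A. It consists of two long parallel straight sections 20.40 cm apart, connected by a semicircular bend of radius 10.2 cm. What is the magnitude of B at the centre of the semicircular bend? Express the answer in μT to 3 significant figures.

B ≈ 36.5 μT

The semicircular arc contributes B_arc = μ₀I·π/(4πR) = μ₀I/(4R) = 2.23×10⁻⁵ T.
Each semi-infinite lead is at perpendicular distance R = 0.102 m from the centre, with the perpendicular foot at its near end, so it contributes μ₀I/(4πR); both point the same way, together 1.42×10⁻⁵ T.
Arc and leads all point the same direction: B = 2.23×10⁻⁵ + 1.42×10⁻⁵ = 3.65×10⁻⁵ T.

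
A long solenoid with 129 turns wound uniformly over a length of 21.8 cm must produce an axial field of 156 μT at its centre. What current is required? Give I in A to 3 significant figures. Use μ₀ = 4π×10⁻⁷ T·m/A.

Inside a long solenoid B = μ₀nI with n = 591.7 m⁻¹, so I = B/(μ₀n).
I = 1.56×10⁻⁴ / (4π×10⁻⁷ × 591.7) = 0.210 A.

I ≈ 0.210 A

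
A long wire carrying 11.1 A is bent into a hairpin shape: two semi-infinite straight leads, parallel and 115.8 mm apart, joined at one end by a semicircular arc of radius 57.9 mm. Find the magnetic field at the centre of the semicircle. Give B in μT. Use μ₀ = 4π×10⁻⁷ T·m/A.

B ≈ 98.6 μT

The semicircular arc contributes B_arc = μ₀I·π/(4πR) = μ₀I/(4R) = 6.02×10⁻⁵ T.
Each semi-infinite lead is at perpendicular distance R = 0.0579 m from the centre, with the perpendicular foot at its near end, so it contributes μ₀I/(4πR); both point the same way, together 3.83×10⁻⁵ T.
Arc and leads all point the same direction: B = 6.02×10⁻⁵ + 3.83×10⁻⁵ = 9.86×10⁻⁵ T.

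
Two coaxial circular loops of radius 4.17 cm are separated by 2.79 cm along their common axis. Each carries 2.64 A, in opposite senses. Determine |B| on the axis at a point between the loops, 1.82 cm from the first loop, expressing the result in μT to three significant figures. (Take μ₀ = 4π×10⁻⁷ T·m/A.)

Each loop contributes B = μ₀IR²/[2(R²+z²)^(3/2)] on the axis, with z measured from that loop.
Loop 1 (z = 0.0182 m): B₁ = 3.06×10⁻⁵ T. Loop 2 (z = 0.0097 m): B₂ = 3.68×10⁻⁵ T.
The fields oppose: B = |B₁ − B₂| = 6.13×10⁻⁶ T.

B ≈ 6.13 μT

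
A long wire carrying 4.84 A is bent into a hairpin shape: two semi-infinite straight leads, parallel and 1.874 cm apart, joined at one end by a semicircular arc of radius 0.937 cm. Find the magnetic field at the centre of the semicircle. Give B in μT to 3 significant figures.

The semicircular arc contributes B_arc = μ₀I·π/(4πR) = μ₀I/(4R) = 1.62×10⁻⁴ T.
Each semi-infinite lead is at perpendicular distance R = 0.00937 m from the centre, with the perpendicular foot at its near end, so it contributes μ₀I/(4πR); both point the same way, together 1.03×10⁻⁴ T.
Arc and leads all point the same direction: B = 1.62×10⁻⁴ + 1.03×10⁻⁴ = 2.66×10⁻⁴ T.

B ≈ 266 μT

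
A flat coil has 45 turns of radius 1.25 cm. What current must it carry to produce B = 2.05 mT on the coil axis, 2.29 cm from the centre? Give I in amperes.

I ≈ 8.24 A

For an N-turn coil, B = Nμ₀IR²/[2(R²+z²)^(3/2)] with R = 0.0125 m, z = 0.0229 m, so I = 2B(R²+z²)^(3/2)/(Nμ₀R²) = 2 × 2.05×10⁻³ × 1.78×10⁻⁵ / (45 × 4π×10⁻⁷ × 0.0001563) = 8.24 A.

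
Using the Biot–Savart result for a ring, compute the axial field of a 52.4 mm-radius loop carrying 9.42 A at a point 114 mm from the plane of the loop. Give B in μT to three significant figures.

B ≈ 8.23 μT

On the axis of a circular loop, B = μ₀IR² / [2(R²+z²)^(3/2)].
R² + z² = (0.0524)² + (0.114)² = 0.01574 m², and (R²+z²)^(3/2) = 1.98×10⁻³ m³.
B = (4π×10⁻⁷ × 9.42 × 0.002746) / (2 × 1.98×10⁻³) = 8.23×10⁻⁶ T.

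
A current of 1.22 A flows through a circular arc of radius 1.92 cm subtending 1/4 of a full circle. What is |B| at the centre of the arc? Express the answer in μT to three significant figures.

B ≈ 9.98 μT

The Biot–Savart field of a circular arc at its centre is B = μ₀Iφ/(4πR), with φ = 1.571 rad.
B = (4π×10⁻⁷ × 1.22 × 1.571) / (4π × 0.0192) = 9.98×10⁻⁶ T.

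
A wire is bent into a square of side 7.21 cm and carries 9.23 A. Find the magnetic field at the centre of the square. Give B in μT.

Each side is a finite straight segment at perpendicular distance d = a/(2 tan(π/4)) = 0.03605 m from the centre, with end-angles ±π/4.
One side contributes B₁ = (μ₀I/4πd)·2 sin(π/4) = 3.62×10⁻⁵ T.
All 4 sides add in the same direction: B = 4 × 3.62×10⁻⁵ = 1.45×10⁻⁴ T.

B ≈ 145 μT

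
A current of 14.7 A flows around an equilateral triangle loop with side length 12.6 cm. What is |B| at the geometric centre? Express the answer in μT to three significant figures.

B ≈ 210 μT

Each side is a finite straight segment at perpendicular distance d = a/(2 tan(π/3)) = 0.03637 m from the centre, with end-angles ±π/3.
One side contributes B₁ = (μ₀I/4πd)·2 sin(π/3) = 7.00×10⁻⁵ T.
All 3 sides add in the same direction: B = 3 × 7.00×10⁻⁵ = 2.10×10⁻⁴ T.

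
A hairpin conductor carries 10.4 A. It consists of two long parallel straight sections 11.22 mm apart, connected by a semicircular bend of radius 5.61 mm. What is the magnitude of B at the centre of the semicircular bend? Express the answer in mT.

The semicircular arc contributes B_arc = μ₀I·π/(4πR) = μ₀I/(4R) = 5.82×10⁻⁴ T.
Each semi-infinite lead is at perpendicular distance R = 0.00561 m from the centre, with the perpendicular foot at its near end, so it contributes μ₀I/(4πR); both point the same way, together 3.71×10⁻⁴ T.
Arc and leads all point the same direction: B = 5.82×10⁻⁴ + 3.71×10⁻⁴ = 9.53×10⁻⁴ T.

B ≈ 0.953 mT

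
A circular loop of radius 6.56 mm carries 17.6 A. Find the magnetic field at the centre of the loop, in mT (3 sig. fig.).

At the centre of a circular loop the Biot–Savart law gives B = μ₀I/(2R).
B = (4π×10⁻⁷ × 17.6) / (2 × 0.00656) = 1.69×10⁻³ T.

B ≈ 1.69 mT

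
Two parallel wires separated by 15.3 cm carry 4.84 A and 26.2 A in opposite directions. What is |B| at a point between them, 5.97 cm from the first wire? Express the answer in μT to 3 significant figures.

B ≈ 72.4 μT

Each long wire gives B = μ₀I/(2πd). Distances are d₁ = 0.0597 m and d₂ = 0.0933 m.
B₁ = 1.62×10⁻⁵ T, B₂ = 5.62×10⁻⁵ T.
Between antiparallel currents both contributions point the same way, so they add. B = B₁ + B₂ = 1.62×10⁻⁵ + 5.62×10⁻⁵ = 7.24×10⁻⁵ T.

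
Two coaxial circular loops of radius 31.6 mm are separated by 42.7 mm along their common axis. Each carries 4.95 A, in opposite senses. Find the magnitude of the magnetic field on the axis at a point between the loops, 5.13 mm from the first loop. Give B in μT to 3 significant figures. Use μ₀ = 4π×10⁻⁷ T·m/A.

B ≈ 68.4 μT

Each loop contributes B = μ₀IR²/[2(R²+z²)^(3/2)] on the axis, with z measured from that loop.
Loop 1 (z = 0.00513 m): B₁ = 9.47×10⁻⁵ T. Loop 2 (z = 0.03757 m): B₂ = 2.62×10⁻⁵ T.
The fields oppose: B = |B₁ − B₂| = 6.84×10⁻⁵ T.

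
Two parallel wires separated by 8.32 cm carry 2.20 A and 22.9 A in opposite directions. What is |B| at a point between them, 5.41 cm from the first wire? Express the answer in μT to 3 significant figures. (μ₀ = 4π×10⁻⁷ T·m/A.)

B ≈ 166 μT

Each long wire gives B = μ₀I/(2πd). Distances are d₁ = 0.0541 m and d₂ = 0.0291 m.
B₁ = 8.13×10⁻⁶ T, B₂ = 1.57×10⁻⁴ T.
Between antiparallel currents both contributions point the same way, so they add. B = B₁ + B₂ = 8.13×10⁻⁶ + 1.57×10⁻⁴ = 1.66×10⁻⁴ T.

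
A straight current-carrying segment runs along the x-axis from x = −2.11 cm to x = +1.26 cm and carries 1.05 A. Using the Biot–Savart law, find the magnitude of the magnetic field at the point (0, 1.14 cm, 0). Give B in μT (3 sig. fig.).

For a finite straight segment, B = (μ₀I/4πd)(sinθ₁ + sinθ₂), where θ₁, θ₂ are the angles from the perpendicular to each end.
The perpendicular distance is d = 0.0114 m; the end-offsets along the wire are a = 0.0211 m and b = 0.0126 m.
sinθ₁ = 0.0211/√(0.0211²+0.0114²) = 0.8798; sinθ₂ = 0.0126/√(0.0126²+0.0114²) = 0.7415.
B = (4π×10⁻⁷ × 1.05) / (4π × 0.0114) × (0.8798 + 0.7415) = 1.49×10⁻⁵ T.

B ≈ 14.9 μT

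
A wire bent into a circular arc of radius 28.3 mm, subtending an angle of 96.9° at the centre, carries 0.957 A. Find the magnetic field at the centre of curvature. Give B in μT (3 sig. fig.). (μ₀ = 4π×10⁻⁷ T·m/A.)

B ≈ 5.72 μT

The Biot–Savart field of a circular arc at its centre is B = μ₀Iφ/(4πR), with φ = 1.691 rad.
B = (4π×10⁻⁷ × 0.957 × 1.691) / (4π × 0.0283) = 5.72×10⁻⁶ T.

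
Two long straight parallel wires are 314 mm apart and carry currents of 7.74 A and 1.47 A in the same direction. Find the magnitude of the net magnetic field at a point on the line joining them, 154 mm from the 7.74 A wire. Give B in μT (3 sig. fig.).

Each long wire gives B = μ₀I/(2πd). Distances are d₁ = 0.154 m and d₂ = 0.16 m.
B₁ = 1.01×10⁻⁵ T, B₂ = 1.84×10⁻⁶ T.
Between parallel currents the two contributions point in opposite directions, so they subtract. B = |B₁ − B₂| = |1.01×10⁻⁵ − 1.84×10⁻⁶| = 8.21×10⁻⁶ T.

B ≈ 8.21 μT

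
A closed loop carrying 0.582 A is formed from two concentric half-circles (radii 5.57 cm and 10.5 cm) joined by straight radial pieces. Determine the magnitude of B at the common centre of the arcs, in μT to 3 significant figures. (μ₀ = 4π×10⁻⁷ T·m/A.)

The radial connectors point toward the centre, so dl × r̂ = 0 and they contribute nothing.
Each semicircle gives μ₀I/(4R): inner arc 3.28×10⁻⁶ T, outer arc 1.74×10⁻⁶ T.
The two arcs carry current in opposite angular senses, so their fields oppose: B = |3.28×10⁻⁶ − 1.74×10⁻⁶| = 1.54×10⁻⁶ T.

B ≈ 1.54 μT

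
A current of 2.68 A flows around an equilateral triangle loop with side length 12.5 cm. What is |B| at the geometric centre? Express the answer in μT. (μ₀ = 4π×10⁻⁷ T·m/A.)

Each side is a finite straight segment at perpendicular distance d = a/(2 tan(π/3)) = 0.03608 m from the centre, with end-angles ±π/3.
One side contributes B₁ = (μ₀I/4πd)·2 sin(π/3) = 1.29×10⁻⁵ T.
All 3 sides add in the same direction: B = 3 × 1.29×10⁻⁵ = 3.86×10⁻⁵ T.

B ≈ 38.6 μT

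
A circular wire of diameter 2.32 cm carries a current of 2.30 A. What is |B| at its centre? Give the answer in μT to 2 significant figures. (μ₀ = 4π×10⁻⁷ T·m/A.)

At the centre of a circular loop the Biot–Savart law gives B = μ₀I/(2R) (so R = 0.0116 m).
B = (4π×10⁻⁷ × 2.30) / (2 × 0.0116) = 1.25×10⁻⁴ T.

B ≈ 120 μT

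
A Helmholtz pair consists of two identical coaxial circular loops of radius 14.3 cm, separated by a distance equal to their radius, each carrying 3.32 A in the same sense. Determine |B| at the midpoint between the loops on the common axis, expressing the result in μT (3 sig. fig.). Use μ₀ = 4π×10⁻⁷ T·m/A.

Each loop contributes B = μ₀IR²/[2(R²+z²)^(3/2)] on the axis, with z measured from that loop.
Loop 1 (z = 0.0715 m): B₁ = 1.04×10⁻⁵ T. Loop 2 (z = 0.0715 m): B₂ = 1.04×10⁻⁵ T.
The fields add: B = B₁ + B₂ = 2.09×10⁻⁵ T.

B ≈ 20.9 μT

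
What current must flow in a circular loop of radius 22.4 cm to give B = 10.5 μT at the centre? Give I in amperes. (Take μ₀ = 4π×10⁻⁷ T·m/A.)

I ≈ 3.74 A

At the centre of a circular loop B = μ₀I/(2R), so I = 2RB/μ₀.
With R = 0.224 m, I = 2 × 0.224 × 1.05×10⁻⁵ / (4π×10⁻⁷) = 3.74 A.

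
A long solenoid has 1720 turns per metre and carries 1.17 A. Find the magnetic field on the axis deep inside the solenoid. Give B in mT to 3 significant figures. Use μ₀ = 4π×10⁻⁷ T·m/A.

B ≈ 2.53 mT

Inside a long solenoid, B = μ₀nI with n = 1720 turns/m.
B = 4π×10⁻⁷ × 1720 × 1.17 = 2.53×10⁻³ T.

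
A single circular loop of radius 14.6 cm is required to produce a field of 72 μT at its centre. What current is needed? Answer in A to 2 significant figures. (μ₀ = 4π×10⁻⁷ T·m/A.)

At the centre of a circular loop B = μ₀I/(2R), so I = 2RB/μ₀.
With R = 0.146 m, I = 2 × 0.146 × 7.20×10⁻⁵ / (4π×10⁻⁷) = 16.7 A.

I ≈ 17 A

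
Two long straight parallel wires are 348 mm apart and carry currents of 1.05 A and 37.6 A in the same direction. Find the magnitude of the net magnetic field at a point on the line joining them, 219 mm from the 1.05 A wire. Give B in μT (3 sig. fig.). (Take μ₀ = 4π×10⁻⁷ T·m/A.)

B ≈ 57.3 μT

Each long wire gives B = μ₀I/(2πd). Distances are d₁ = 0.219 m and d₂ = 0.129 m.
B₁ = 9.59×10⁻⁷ T, B₂ = 5.83×10⁻⁵ T.
Between parallel currents the two contributions point in opposite directions, so they subtract. B = |B₁ − B₂| = |9.59×10⁻⁷ − 5.83×10⁻⁵| = 5.73×10⁻⁵ T.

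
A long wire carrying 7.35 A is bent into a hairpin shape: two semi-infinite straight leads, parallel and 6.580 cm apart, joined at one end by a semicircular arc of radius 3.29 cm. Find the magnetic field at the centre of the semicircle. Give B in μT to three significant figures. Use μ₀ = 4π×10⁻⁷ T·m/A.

B ≈ 115 μT

The semicircular arc contributes B_arc = μ₀I·π/(4πR) = μ₀I/(4R) = 7.02×10⁻⁵ T.
Each semi-infinite lead is at perpendicular distance R = 0.0329 m from the centre, with the perpendicular foot at its near end, so it contributes μ₀I/(4πR); both point the same way, together 4.47×10⁻⁵ T.
Arc and leads all point the same direction: B = 7.02×10⁻⁵ + 4.47×10⁻⁵ = 1.15×10⁻⁴ T.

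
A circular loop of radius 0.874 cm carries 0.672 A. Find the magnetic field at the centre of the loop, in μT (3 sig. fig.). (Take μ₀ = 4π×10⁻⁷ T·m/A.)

B ≈ 48.3 μT

At the centre of a circular loop the Biot–Savart law gives B = μ₀I/(2R).
B = (4π×10⁻⁷ × 0.672) / (2 × 0.00874) = 4.83×10⁻⁵ T.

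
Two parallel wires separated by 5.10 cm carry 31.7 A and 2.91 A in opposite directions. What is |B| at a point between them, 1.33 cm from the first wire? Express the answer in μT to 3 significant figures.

B ≈ 492 μT

Each long wire gives B = μ₀I/(2πd). Distances are d₁ = 0.0133 m and d₂ = 0.0377 m.
B₁ = 4.77×10⁻⁴ T, B₂ = 1.54×10⁻⁵ T.
Between antiparallel currents both contributions point the same way, so they add. B = B₁ + B₂ = 4.77×10⁻⁴ + 1.54×10⁻⁵ = 4.92×10⁻⁴ T.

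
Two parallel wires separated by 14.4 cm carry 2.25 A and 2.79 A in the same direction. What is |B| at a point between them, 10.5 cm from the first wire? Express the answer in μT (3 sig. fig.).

B ≈ 10.0 μT

Each long wire gives B = μ₀I/(2πd). Distances are d₁ = 0.105 m and d₂ = 0.039 m.
B₁ = 4.29×10⁻⁶ T, B₂ = 1.43×10⁻⁵ T.
Between parallel currents the two contributions point in opposite directions, so they subtract. B = |B₁ − B₂| = |4.29×10⁻⁶ − 1.43×10⁻⁵| = 1.00×10⁻⁵ T.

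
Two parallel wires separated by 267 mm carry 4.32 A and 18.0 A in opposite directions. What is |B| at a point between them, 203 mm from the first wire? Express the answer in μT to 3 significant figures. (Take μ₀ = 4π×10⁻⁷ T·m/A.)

B ≈ 60.5 μT

Each long wire gives B = μ₀I/(2πd). Distances are d₁ = 0.203 m and d₂ = 0.064 m.
B₁ = 4.26×10⁻⁶ T, B₂ = 5.62×10⁻⁵ T.
Between antiparallel currents both contributions point the same way, so they add. B = B₁ + B₂ = 4.26×10⁻⁶ + 5.62×10⁻⁵ = 6.05×10⁻⁵ T.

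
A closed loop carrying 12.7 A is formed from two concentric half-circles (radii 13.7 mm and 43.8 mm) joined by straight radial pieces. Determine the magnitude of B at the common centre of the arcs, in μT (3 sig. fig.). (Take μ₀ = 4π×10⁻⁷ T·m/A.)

The radial connectors point toward the centre, so dl × r̂ = 0 and they contribute nothing.
Each semicircle gives μ₀I/(4R): inner arc 2.91×10⁻⁴ T, outer arc 9.11×10⁻⁵ T.
The two arcs carry current in opposite angular senses, so their fields oppose: B = |2.91×10⁻⁴ − 9.11×10⁻⁵| = 2.00×10⁻⁴ T.

B ≈ 200 μT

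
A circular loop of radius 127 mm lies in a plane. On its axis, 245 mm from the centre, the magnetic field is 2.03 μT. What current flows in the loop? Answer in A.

I ≈ 4.21 A

On the axis of a loop, B = μ₀IR²/[2(R²+z²)^(3/2)], so I = 2B(R²+z²)^(3/2)/(μ₀R²).
R² + z² = 0.01613 + 0.06002 = 0.07615 m²; raised to 3/2 gives 2.10×10⁻² m³.
I = 2 × 2.03×10⁻⁶ × 2.10×10⁻² / (1.26×10⁻⁶ × 0.01613) = 4.21 A.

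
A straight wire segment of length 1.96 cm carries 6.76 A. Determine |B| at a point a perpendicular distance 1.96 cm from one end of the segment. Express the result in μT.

B ≈ 24.4 μT

For a finite straight segment, B = (μ₀I/4πd)(sinθ₁ + sinθ₂), where θ₁, θ₂ are the angles from the perpendicular to each end.
The perpendicular foot is at one end, so the two end-offsets along the wire are 0 and L = 0.0196 m.
sinθ₁ = 0/√(0²+0.0196²) = 0.0000; sinθ₂ = 0.0196/√(0.0196²+0.0196²) = 0.7071.
B = (4π×10⁻⁷ × 6.76) / (4π × 0.0196) × (0.0000 + 0.7071) = 2.44×10⁻⁵ T.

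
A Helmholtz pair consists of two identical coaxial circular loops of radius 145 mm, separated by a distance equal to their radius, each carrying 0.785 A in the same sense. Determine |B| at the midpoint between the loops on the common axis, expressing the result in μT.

Each loop contributes B = μ₀IR²/[2(R²+z²)^(3/2)] on the axis, with z measured from that loop.
Loop 1 (z = 0.0725 m): B₁ = 2.43×10⁻⁶ T. Loop 2 (z = 0.0725 m): B₂ = 2.43×10⁻⁶ T.
The fields add: B = B₁ + B₂ = 4.87×10⁻⁶ T.

B ≈ 4.87 μT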